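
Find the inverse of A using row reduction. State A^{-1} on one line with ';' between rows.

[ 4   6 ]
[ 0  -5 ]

inverse = [1/4 3/10; 0 -1/5]

Gauss-Jordan on [A | I]:
R1 <- (1/4)*R1:  [   1  3/2  |  1/4    0 ]
R2 <- (1/-5)*R2:  [    0     1  |     0  -1/5 ]
R1 <- R1 - (3/2)*R2:  [    1     0  |   1/4  3/10 ]
Right block of [I | A^{-1}] is the inverse:
[ 1/4  3/10 ]
[   0  -1/5 ]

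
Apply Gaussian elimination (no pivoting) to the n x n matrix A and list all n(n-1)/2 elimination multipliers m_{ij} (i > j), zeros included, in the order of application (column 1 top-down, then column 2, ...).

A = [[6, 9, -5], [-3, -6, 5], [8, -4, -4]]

Forward elimination:
R2 <- R2 - (-1/2)*R1:  [    0  -3/2   5/2 ]
R3 <- R3 - (4/3)*R1:  [   0  -16  8/3 ]
R3 <- R3 - (32/3)*R2:  [   0    0  -24 ]
Multipliers (in order of application): m_{21} = -1/2, m_{31} = 4/3, m_{32} = 32/3

multipliers: -1/2, 4/3, 32/3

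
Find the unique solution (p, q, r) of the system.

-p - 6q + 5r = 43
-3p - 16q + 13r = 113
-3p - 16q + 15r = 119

(2, -5, 3)

Forward elimination on [A|b]:
R2 <- R2 - (3)*R1:  [   0    2   -2  -16 ]
R3 <- R3 - (3)*R1:  [   0    2    0  -10 ]
R3 <- R3 - (1)*R2:  [ 0  0  2  6 ]
Row echelon form:
[ -1  -6   5  |   43 ]
[  0   2  -2  |  -16 ]
[  0   0   2  |    6 ]
Back-substitution:
r = (6) / 2 = 3
q = (-16 - (-2)*(3)) / 2 = -5
p = (43 - (-6)*(-5) - (5)*(3)) / -1 = 2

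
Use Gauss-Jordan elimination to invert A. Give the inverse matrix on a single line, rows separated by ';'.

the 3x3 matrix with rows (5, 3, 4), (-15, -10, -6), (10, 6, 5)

inverse = [-14/15 3/5 22/15; 1 -1 -2; 2/3 0 -1/3]

Gauss-Jordan on [A | I]:
R1 <- (1/5)*R1:  [   1  3/5  4/5  |  1/5    0    0 ]
R2 <- R2 - (-15)*R1:  [  0  -1   6  |   3   1   0 ]
R3 <- R3 - (10)*R1:  [  0   0  -3  |  -2   0   1 ]
R2 <- (1/-1)*R2:  [  0   1  -6  |  -3  -1   0 ]
R1 <- R1 - (3/5)*R2:  [    1     0  22/5  |     2   3/5     0 ]
R3 <- (1/-3)*R3:  [    0     0     1  |   2/3     0  -1/3 ]
R1 <- R1 - (22/5)*R3:  [      1       0       0  |  -14/15     3/5   22/15 ]
R2 <- R2 - (-6)*R3:  [  0   1   0  |   1  -1  -2 ]
Right block of [I | A^{-1}] is the inverse:
[ -14/15  3/5  22/15 ]
[      1   -1     -2 ]
[    2/3    0   -1/3 ]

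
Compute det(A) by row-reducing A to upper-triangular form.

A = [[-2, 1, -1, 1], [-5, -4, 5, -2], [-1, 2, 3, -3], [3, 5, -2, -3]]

det(A) = -172

Forward elimination:
R2 <- R2 - (5/2)*R1:  [     0  -13/2   15/2   -9/2 ]
R3 <- R3 - (1/2)*R1:  [    0   3/2   7/2  -7/2 ]
R4 <- R4 - (-3/2)*R1:  [    0  13/2  -7/2  -3/2 ]
R3 <- R3 - (-3/13)*R2:  [      0       0   68/13  -59/13 ]
R4 <- R4 - (-1)*R2:  [  0   0   4  -6 ]
R4 <- R4 - (13/17)*R3:  [      0       0       0  -43/17 ]
Upper-triangular form:
[ -2      1     -1       1 ]
[  0  -13/2   15/2    -9/2 ]
[  0      0  68/13  -59/13 ]
[  0      0      0  -43/17 ]
det(A) = (-1)^0 * (-2) * (-13/2) * (68/13) * (-43/17) = -172  (0 row swaps -> sign +1)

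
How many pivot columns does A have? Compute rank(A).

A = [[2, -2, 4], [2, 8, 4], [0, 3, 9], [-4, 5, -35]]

rank(A) = 3

Row reduction:
R2 <- R2 - (1)*R1:  [  0  10   0 ]
R4 <- R4 - (-2)*R1:  [   0    1  -27 ]
R3 <- R3 - (3/10)*R2:  [ 0  0  9 ]
R4 <- R4 - (1/10)*R2:  [   0    0  -27 ]
R4 <- R4 - (-3)*R3:  [ 0  0  0 ]
Row echelon form:
[ 2  -2  4 ]
[ 0  10  0 ]
[ 0   0  9 ]
[ 0   0  0 ]
Nonzero rows / pivot columns: 3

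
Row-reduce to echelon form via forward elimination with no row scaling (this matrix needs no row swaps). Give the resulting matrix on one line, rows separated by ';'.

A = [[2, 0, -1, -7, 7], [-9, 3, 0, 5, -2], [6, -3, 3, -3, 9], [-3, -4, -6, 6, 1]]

Forward elimination:
R2 <- R2 - (-9/2)*R1:  [     0      3   -9/2  -53/2   59/2 ]
R3 <- R3 - (3)*R1:  [   0   -3    6   18  -12 ]
R4 <- R4 - (-3/2)*R1:  [     0     -4  -15/2   -9/2   23/2 ]
R3 <- R3 - (-1)*R2:  [     0      0    3/2  -17/2   35/2 ]
R4 <- R4 - (-4/3)*R2:  [      0       0   -27/2  -239/6   305/6 ]
R4 <- R4 - (-9)*R3:  [      0       0       0  -349/3   625/3 ]
Row echelon form:
[ 2  0    -1      -7      7 ]
[ 0  3  -9/2   -53/2   59/2 ]
[ 0  0   3/2   -17/2   35/2 ]
[ 0  0     0  -349/3  625/3 ]

REF = [2 0 -1 -7 7; 0 3 -9/2 -53/2 59/2; 0 0 3/2 -17/2 35/2; 0 0 0 -349/3 625/3]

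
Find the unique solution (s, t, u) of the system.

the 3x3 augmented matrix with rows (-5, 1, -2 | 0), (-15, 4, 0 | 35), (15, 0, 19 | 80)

(-1, 5, 5)

Forward elimination on [A|b]:
R2 <- R2 - (3)*R1:  [  0   1   6  35 ]
R3 <- R3 - (-3)*R1:  [  0   3  13  80 ]
R3 <- R3 - (3)*R2:  [   0    0   -5  -25 ]
Row echelon form:
[ -5  1  -2  |    0 ]
[  0  1   6  |   35 ]
[  0  0  -5  |  -25 ]
Back-substitution:
u = (-25) / -5 = 5
t = (35 - (6)*(5)) / 1 = 5
s = (0 - (1)*(5) - (-2)*(5)) / -5 = -1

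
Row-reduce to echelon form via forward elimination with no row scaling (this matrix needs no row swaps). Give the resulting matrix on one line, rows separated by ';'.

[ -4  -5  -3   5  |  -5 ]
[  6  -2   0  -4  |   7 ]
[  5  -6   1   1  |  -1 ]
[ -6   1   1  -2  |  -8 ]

REF = [-4 -5 -3 5 -5; 0 -19/2 -9/2 7/2 -1/2; 0 0 58/19 52/19 -251/38; 0 0 0 -223/29 65/29]

Forward elimination:
R2 <- R2 - (-3/2)*R1:  [     0  -19/2   -9/2    7/2   -1/2 ]
R3 <- R3 - (-5/4)*R1:  [     0  -49/4  -11/4   29/4  -29/4 ]
R4 <- R4 - (3/2)*R1:  [     0   17/2   11/2  -19/2   -1/2 ]
R3 <- R3 - (49/38)*R2:  [       0        0    58/19    52/19  -251/38 ]
R4 <- R4 - (-17/19)*R2:  [       0        0    28/19  -121/19   -18/19 ]
R4 <- R4 - (14/29)*R3:  [       0        0        0  -223/29    65/29 ]
Row echelon form:
[ -4     -5     -3        5  |       -5 ]
[  0  -19/2   -9/2      7/2  |     -1/2 ]
[  0      0  58/19    52/19  |  -251/38 ]
[  0      0      0  -223/29  |    65/29 ]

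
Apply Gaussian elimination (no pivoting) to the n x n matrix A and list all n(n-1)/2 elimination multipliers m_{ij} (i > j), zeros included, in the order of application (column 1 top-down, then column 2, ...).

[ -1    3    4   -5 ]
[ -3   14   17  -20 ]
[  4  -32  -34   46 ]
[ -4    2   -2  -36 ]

Forward elimination:
R2 <- R2 - (3)*R1:  [  0   5   5  -5 ]
R3 <- R3 - (-4)*R1:  [   0  -20  -18   26 ]
R4 <- R4 - (4)*R1:  [   0  -10  -18  -16 ]
R3 <- R3 - (-4)*R2:  [ 0  0  2  6 ]
R4 <- R4 - (-2)*R2:  [   0    0   -8  -26 ]
R4 <- R4 - (-4)*R3:  [  0   0   0  -2 ]
Multipliers (in order of application): m_{21} = 3, m_{31} = -4, m_{41} = 4, m_{32} = -4, m_{42} = -2, m_{43} = -4

multipliers: 3, -4, 4, -4, -2, -4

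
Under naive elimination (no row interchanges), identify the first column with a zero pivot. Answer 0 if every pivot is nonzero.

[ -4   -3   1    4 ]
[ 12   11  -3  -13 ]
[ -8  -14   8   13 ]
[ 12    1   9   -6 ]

Naive forward elimination:
R2 <- R2 - (-3)*R1:  [  0   2   0  -1 ]
R3 <- R3 - (2)*R1:  [  0  -8   6   5 ]
R4 <- R4 - (-3)*R1:  [  0  -8  12   6 ]
R3 <- R3 - (-4)*R2:  [ 0  0  6  1 ]
R4 <- R4 - (-4)*R2:  [  0   0  12   2 ]
R4 <- R4 - (2)*R3:  [ 0  0  0  0 ]
Matrix at this point:
[ -4  -3  1   4 ]
[  0   2  0  -1 ]
[  0   0  6   1 ]
[  0   0  0   0 ]
Pivot entry (4,4) in the last row is zero and there are no rows below to swap with -> zero pivot in column 4 (A is singular).

first zero-pivot column = 4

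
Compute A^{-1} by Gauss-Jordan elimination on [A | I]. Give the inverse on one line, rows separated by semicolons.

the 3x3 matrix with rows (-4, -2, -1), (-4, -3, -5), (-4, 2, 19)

Gauss-Jordan on [A | I]:
R1 <- (1/-4)*R1:  [    1   1/2   1/4  |  -1/4     0     0 ]
R2 <- R2 - (-4)*R1:  [  0  -1  -4  |  -1   1   0 ]
R3 <- R3 - (-4)*R1:  [  0   4  20  |  -1   0   1 ]
R2 <- (1/-1)*R2:  [  0   1   4  |   1  -1   0 ]
R1 <- R1 - (1/2)*R2:  [    1     0  -7/4  |  -3/4   1/2     0 ]
R3 <- R3 - (4)*R2:  [  0   0   4  |  -5   4   1 ]
R3 <- (1/4)*R3:  [    0     0     1  |  -5/4     1   1/4 ]
R1 <- R1 - (-7/4)*R3:  [      1       0       0  |  -47/16     9/4    7/16 ]
R2 <- R2 - (4)*R3:  [  0   1   0  |   6  -5  -1 ]
Right block of [I | A^{-1}] is the inverse:
[ -47/16  9/4  7/16 ]
[      6   -5    -1 ]
[   -5/4    1   1/4 ]

inverse = [-47/16 9/4 7/16; 6 -5 -1; -5/4 1 1/4]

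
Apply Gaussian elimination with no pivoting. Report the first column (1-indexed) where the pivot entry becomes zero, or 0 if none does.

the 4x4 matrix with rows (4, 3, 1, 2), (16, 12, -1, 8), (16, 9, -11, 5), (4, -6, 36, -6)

first zero-pivot column = 2

Naive forward elimination:
R2 <- R2 - (4)*R1:  [  0   0  -5   0 ]
R3 <- R3 - (4)*R1:  [   0   -3  -15   -3 ]
R4 <- R4 - (1)*R1:  [  0  -9  35  -8 ]
Matrix at this point:
[ 4   3    1   2 ]
[ 0   0   -5   0 ]
[ 0  -3  -15  -3 ]
[ 0  -9   35  -8 ]
Pivot entry (2,2) is zero but row 3 has -3 in column 2 -> naive elimination stops; a row interchange (e.g. R2 <-> R3) would be required here.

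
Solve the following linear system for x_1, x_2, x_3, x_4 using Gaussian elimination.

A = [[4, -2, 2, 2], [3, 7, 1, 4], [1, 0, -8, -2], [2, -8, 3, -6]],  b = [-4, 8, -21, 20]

(1, 3, 4, -5)

Forward elimination on [A|b]:
R2 <- R2 - (3/4)*R1:  [    0  17/2  -1/2   5/2    11 ]
R3 <- R3 - (1/4)*R1:  [     0    1/2  -17/2   -5/2    -20 ]
R4 <- R4 - (1/2)*R1:  [  0  -7   2  -7  22 ]
R3 <- R3 - (1/17)*R2:  [       0        0  -144/17   -45/17  -351/17 ]
R4 <- R4 - (-14/17)*R2:  [      0       0   27/17  -84/17  528/17 ]
R4 <- R4 - (-3/16)*R3:  [      0       0       0  -87/16  435/16 ]
Row echelon form:
[ 4    -2        2       2  |       -4 ]
[ 0  17/2     -1/2     5/2  |       11 ]
[ 0     0  -144/17  -45/17  |  -351/17 ]
[ 0     0        0  -87/16  |   435/16 ]
Back-substitution:
x_4 = (435/16) / (-87/16) = -5
x_3 = (-351/17 - (-45/17)*(-5)) / (-144/17) = 4
x_2 = (11 - (-1/2)*(4) - (5/2)*(-5)) / (17/2) = 3
x_1 = (-4 - (-2)*(3) - (2)*(4) - (2)*(-5)) / 4 = 1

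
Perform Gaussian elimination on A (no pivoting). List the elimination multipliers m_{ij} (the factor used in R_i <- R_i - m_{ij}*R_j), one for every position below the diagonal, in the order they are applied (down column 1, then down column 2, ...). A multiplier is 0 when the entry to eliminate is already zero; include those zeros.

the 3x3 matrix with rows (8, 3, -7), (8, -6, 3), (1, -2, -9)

multipliers: 1, 1/8, 19/72

Forward elimination:
R2 <- R2 - (1)*R1:  [  0  -9  10 ]
R3 <- R3 - (1/8)*R1:  [     0  -19/8  -65/8 ]
R3 <- R3 - (19/72)*R2:  [       0        0  -775/72 ]
Multipliers (in order of application): m_{21} = 1, m_{31} = 1/8, m_{32} = 19/72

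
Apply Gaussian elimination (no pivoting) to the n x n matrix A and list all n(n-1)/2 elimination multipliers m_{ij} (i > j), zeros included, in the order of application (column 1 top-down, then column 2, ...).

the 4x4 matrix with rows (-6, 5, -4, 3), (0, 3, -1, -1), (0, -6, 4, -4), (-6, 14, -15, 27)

Forward elimination:
R2: entry in column 1 is already 0 -> m_{21} = 0 (no row operation needed)
R3: entry in column 1 is already 0 -> m_{31} = 0 (no row operation needed)
R4 <- R4 - (1)*R1:  [   0    9  -11   24 ]
R3 <- R3 - (-2)*R2:  [  0   0   2  -6 ]
R4 <- R4 - (3)*R2:  [  0   0  -8  27 ]
R4 <- R4 - (-4)*R3:  [ 0  0  0  3 ]
Multipliers (in order of application): m_{21} = 0, m_{31} = 0, m_{41} = 1, m_{32} = -2, m_{42} = 3, m_{43} = -4

multipliers: 0, 0, 1, -2, 3, -4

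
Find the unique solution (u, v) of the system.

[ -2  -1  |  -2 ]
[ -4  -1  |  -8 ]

(3, -4)

Forward elimination on [A|b]:
R2 <- R2 - (2)*R1:  [  0   1  -4 ]
Row echelon form:
[ -2  -1  |  -2 ]
[  0   1  |  -4 ]
Back-substitution:
v = (-4) / 1 = -4
u = (-2 - (-1)*(-4)) / -2 = 3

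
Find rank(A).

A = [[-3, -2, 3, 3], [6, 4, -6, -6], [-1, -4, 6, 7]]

rank(A) = 2

Row reduction:
R2 <- R2 - (-2)*R1:  [ 0  0  0  0 ]
R3 <- R3 - (1/3)*R1:  [     0  -10/3      5      6 ]
R2 <-> R3   (pivot in column 2 was zero)
[ -3     -2  3  3 ]
[  0  -10/3  5  6 ]
[  0      0  0  0 ]
Row echelon form:
[ -3     -2  3  3 ]
[  0  -10/3  5  6 ]
[  0      0  0  0 ]
Nonzero rows / pivot columns: 2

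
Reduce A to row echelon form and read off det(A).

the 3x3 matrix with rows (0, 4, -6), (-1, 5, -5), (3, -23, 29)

Forward elimination:
R1 <-> R2   (pivot in column 1 was zero)
[ -1    5  -5 ]
[  0    4  -6 ]
[  3  -23  29 ]
R3 <- R3 - (-3)*R1:  [  0  -8  14 ]
R3 <- R3 - (-2)*R2:  [ 0  0  2 ]
Upper-triangular form:
[ -1  5  -5 ]
[  0  4  -6 ]
[  0  0   2 ]
det(A) = (-1)^1 * (-1) * (4) * (2) = 8  (1 row swap -> sign -1)

det(A) = 8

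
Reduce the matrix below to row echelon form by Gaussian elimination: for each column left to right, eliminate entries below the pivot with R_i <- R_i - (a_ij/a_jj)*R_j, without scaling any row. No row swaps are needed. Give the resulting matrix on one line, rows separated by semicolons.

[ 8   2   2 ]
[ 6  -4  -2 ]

Forward elimination:
R2 <- R2 - (3/4)*R1:  [     0  -11/2   -7/2 ]
Row echelon form:
[ 8      2     2 ]
[ 0  -11/2  -7/2 ]

REF = [8 2 2; 0 -11/2 -7/2]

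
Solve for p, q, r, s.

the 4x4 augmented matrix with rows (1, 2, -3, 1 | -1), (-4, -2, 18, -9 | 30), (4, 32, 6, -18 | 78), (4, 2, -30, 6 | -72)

(0, 3, 3, 2)

Forward elimination on [A|b]:
R2 <- R2 - (-4)*R1:  [  0   6   6  -5  26 ]
R3 <- R3 - (4)*R1:  [   0   24   18  -22   82 ]
R4 <- R4 - (4)*R1:  [   0   -6  -18    2  -68 ]
R3 <- R3 - (4)*R2:  [   0    0   -6   -2  -22 ]
R4 <- R4 - (-1)*R2:  [   0    0  -12   -3  -42 ]
R4 <- R4 - (2)*R3:  [ 0  0  0  1  2 ]
Row echelon form:
[ 1  2  -3   1  |   -1 ]
[ 0  6   6  -5  |   26 ]
[ 0  0  -6  -2  |  -22 ]
[ 0  0   0   1  |    2 ]
Back-substitution:
s = (2) / 1 = 2
r = (-22 - (-2)*(2)) / -6 = 3
q = (26 - (6)*(3) - (-5)*(2)) / 6 = 3
p = (-1 - (2)*(3) - (-3)*(3) - (1)*(2)) / 1 = 0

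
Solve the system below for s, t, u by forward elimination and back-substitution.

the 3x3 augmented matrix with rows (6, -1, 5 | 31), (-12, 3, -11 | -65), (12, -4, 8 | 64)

(4, -2, 1)

Forward elimination on [A|b]:
R2 <- R2 - (-2)*R1:  [  0   1  -1  -3 ]
R3 <- R3 - (2)*R1:  [  0  -2  -2   2 ]
R3 <- R3 - (-2)*R2:  [  0   0  -4  -4 ]
Row echelon form:
[ 6  -1   5  |  31 ]
[ 0   1  -1  |  -3 ]
[ 0   0  -4  |  -4 ]
Back-substitution:
u = (-4) / -4 = 1
t = (-3 - (-1)*(1)) / 1 = -2
s = (31 - (-1)*(-2) - (5)*(1)) / 6 = 4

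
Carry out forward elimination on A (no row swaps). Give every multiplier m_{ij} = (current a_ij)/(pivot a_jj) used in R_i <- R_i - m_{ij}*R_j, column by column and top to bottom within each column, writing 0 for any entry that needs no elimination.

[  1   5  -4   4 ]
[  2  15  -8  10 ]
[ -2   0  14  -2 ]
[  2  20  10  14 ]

Forward elimination:
R2 <- R2 - (2)*R1:  [ 0  5  0  2 ]
R3 <- R3 - (-2)*R1:  [  0  10   6   6 ]
R4 <- R4 - (2)*R1:  [  0  10  18   6 ]
R3 <- R3 - (2)*R2:  [ 0  0  6  2 ]
R4 <- R4 - (2)*R2:  [  0   0  18   2 ]
R4 <- R4 - (3)*R3:  [  0   0   0  -4 ]
Multipliers (in order of application): m_{21} = 2, m_{31} = -2, m_{41} = 2, m_{32} = 2, m_{42} = 2, m_{43} = 3

multipliers: 2, -2, 2, 2, 2, 3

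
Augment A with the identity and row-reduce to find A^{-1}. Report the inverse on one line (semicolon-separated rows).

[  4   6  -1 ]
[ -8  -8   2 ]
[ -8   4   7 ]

inverse = [-4/5 -23/40 1/20; 1/2 1/4 0; -6/5 -4/5 1/5]

Gauss-Jordan on [A | I]:
R1 <- (1/4)*R1:  [    1   3/2  -1/4  |   1/4     0     0 ]
R2 <- R2 - (-8)*R1:  [ 0  4  0  |  2  1  0 ]
R3 <- R3 - (-8)*R1:  [  0  16   5  |   2   0   1 ]
R2 <- (1/4)*R2:  [   0    1    0  |  1/2  1/4    0 ]
R1 <- R1 - (3/2)*R2:  [    1     0  -1/4  |  -1/2  -3/8     0 ]
R3 <- R3 - (16)*R2:  [  0   0   5  |  -6  -4   1 ]
R3 <- (1/5)*R3:  [    0     0     1  |  -6/5  -4/5   1/5 ]
R1 <- R1 - (-1/4)*R3:  [      1       0       0  |    -4/5  -23/40    1/20 ]
Right block of [I | A^{-1}] is the inverse:
[ -4/5  -23/40  1/20 ]
[  1/2     1/4     0 ]
[ -6/5    -4/5   1/5 ]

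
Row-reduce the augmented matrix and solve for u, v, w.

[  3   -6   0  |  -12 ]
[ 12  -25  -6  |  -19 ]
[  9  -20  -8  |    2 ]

Forward elimination on [A|b]:
R2 <- R2 - (4)*R1:  [  0  -1  -6  29 ]
R3 <- R3 - (3)*R1:  [  0  -2  -8  38 ]
R3 <- R3 - (2)*R2:  [   0    0    4  -20 ]
Row echelon form:
[ 3  -6   0  |  -12 ]
[ 0  -1  -6  |   29 ]
[ 0   0   4  |  -20 ]
Back-substitution:
w = (-20) / 4 = -5
v = (29 - (-6)*(-5)) / -1 = 1
u = (-12 - (-6)*(1)) / 3 = -2

(-2, 1, -5)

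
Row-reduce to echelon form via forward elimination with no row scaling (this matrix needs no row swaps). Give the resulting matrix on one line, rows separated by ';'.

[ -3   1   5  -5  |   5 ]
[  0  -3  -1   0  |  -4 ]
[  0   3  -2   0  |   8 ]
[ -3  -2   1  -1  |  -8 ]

Forward elimination:
R4 <- R4 - (1)*R1:  [   0   -3   -4    4  -13 ]
R3 <- R3 - (-1)*R2:  [  0   0  -3   0   4 ]
R4 <- R4 - (1)*R2:  [  0   0  -3   4  -9 ]
R4 <- R4 - (1)*R3:  [   0    0    0    4  -13 ]
Row echelon form:
[ -3   1   5  -5  |    5 ]
[  0  -3  -1   0  |   -4 ]
[  0   0  -3   0  |    4 ]
[  0   0   0   4  |  -13 ]

REF = [-3 1 5 -5 5; 0 -3 -1 0 -4; 0 0 -3 0 4; 0 0 0 4 -13]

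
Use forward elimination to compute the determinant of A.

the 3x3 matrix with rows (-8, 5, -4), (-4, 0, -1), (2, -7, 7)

det(A) = 74

Forward elimination:
R2 <- R2 - (1/2)*R1:  [    0  -5/2     1 ]
R3 <- R3 - (-1/4)*R1:  [     0  -23/4      6 ]
R3 <- R3 - (23/10)*R2:  [     0      0  37/10 ]
Upper-triangular form:
[ -8     5     -4 ]
[  0  -5/2      1 ]
[  0     0  37/10 ]
det(A) = (-1)^0 * (-8) * (-5/2) * (37/10) = 74  (0 row swaps -> sign +1)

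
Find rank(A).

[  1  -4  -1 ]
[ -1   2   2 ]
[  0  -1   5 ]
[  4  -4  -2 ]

rank(A) = 3

Row reduction:
R2 <- R2 - (-1)*R1:  [  0  -2   1 ]
R4 <- R4 - (4)*R1:  [  0  12   2 ]
R3 <- R3 - (1/2)*R2:  [   0    0  9/2 ]
R4 <- R4 - (-6)*R2:  [ 0  0  8 ]
R4 <- R4 - (16/9)*R3:  [ 0  0  0 ]
Row echelon form:
[ 1  -4   -1 ]
[ 0  -2    1 ]
[ 0   0  9/2 ]
[ 0   0    0 ]
Nonzero rows / pivot columns: 3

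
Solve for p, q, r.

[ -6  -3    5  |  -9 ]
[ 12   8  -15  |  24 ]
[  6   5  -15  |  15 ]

Forward elimination on [A|b]:
R2 <- R2 - (-2)*R1:  [  0   2  -5   6 ]
R3 <- R3 - (-1)*R1:  [   0    2  -10    6 ]
R3 <- R3 - (1)*R2:  [  0   0  -5   0 ]
Row echelon form:
[ -6  -3   5  |  -9 ]
[  0   2  -5  |   6 ]
[  0   0  -5  |   0 ]
Back-substitution:
r = (0) / -5 = 0
q = (6 - (-5)*(0)) / 2 = 3
p = (-9 - (-3)*(3) - (5)*(0)) / -6 = 0

(0, 3, 0)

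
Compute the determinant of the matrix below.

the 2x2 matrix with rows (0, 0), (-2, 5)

det(A) = 0

Forward elimination:
R1 <-> R2   (pivot in column 1 was zero)
[ -2  5 ]
[  0  0 ]
Upper-triangular form:
[ -2  5 ]
[  0  0 ]
det(A) = (-1)^1 * (-2) * (0) = 0  (1 row swap -> sign -1)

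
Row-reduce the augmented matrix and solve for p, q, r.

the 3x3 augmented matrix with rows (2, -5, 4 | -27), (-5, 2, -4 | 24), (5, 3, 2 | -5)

(-2, 3, -2)

Forward elimination on [A|b]:
R2 <- R2 - (-5/2)*R1:  [     0  -21/2      6  -87/2 ]
R3 <- R3 - (5/2)*R1:  [     0   31/2     -8  125/2 ]
R3 <- R3 - (-31/21)*R2:  [     0      0    6/7  -12/7 ]
Row echelon form:
[ 2     -5    4  |    -27 ]
[ 0  -21/2    6  |  -87/2 ]
[ 0      0  6/7  |  -12/7 ]
Back-substitution:
r = (-12/7) / (6/7) = -2
q = (-87/2 - (6)*(-2)) / (-21/2) = 3
p = (-27 - (-5)*(3) - (4)*(-2)) / 2 = -2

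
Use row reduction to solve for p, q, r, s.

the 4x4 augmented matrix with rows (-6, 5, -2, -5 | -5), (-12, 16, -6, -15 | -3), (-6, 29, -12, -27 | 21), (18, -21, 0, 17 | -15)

(2, 0, 4, -3)

Forward elimination on [A|b]:
R2 <- R2 - (2)*R1:  [  0   6  -2  -5   7 ]
R3 <- R3 - (1)*R1:  [   0   24  -10  -22   26 ]
R4 <- R4 - (-3)*R1:  [   0   -6   -6    2  -30 ]
R3 <- R3 - (4)*R2:  [  0   0  -2  -2  -2 ]
R4 <- R4 - (-1)*R2:  [   0    0   -8   -3  -23 ]
R4 <- R4 - (4)*R3:  [   0    0    0    5  -15 ]
Row echelon form:
[ -6  5  -2  -5  |   -5 ]
[  0  6  -2  -5  |    7 ]
[  0  0  -2  -2  |   -2 ]
[  0  0   0   5  |  -15 ]
Back-substitution:
s = (-15) / 5 = -3
r = (-2 - (-2)*(-3)) / -2 = 4
q = (7 - (-2)*(4) - (-5)*(-3)) / 6 = 0
p = (-5 - (5)*(0) - (-2)*(4) - (-5)*(-3)) / -6 = 2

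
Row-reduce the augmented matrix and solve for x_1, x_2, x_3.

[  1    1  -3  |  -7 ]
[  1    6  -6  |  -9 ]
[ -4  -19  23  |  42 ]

(3, 2, 4)

Forward elimination on [A|b]:
R2 <- R2 - (1)*R1:  [  0   5  -3  -2 ]
R3 <- R3 - (-4)*R1:  [   0  -15   11   14 ]
R3 <- R3 - (-3)*R2:  [ 0  0  2  8 ]
Row echelon form:
[ 1  1  -3  |  -7 ]
[ 0  5  -3  |  -2 ]
[ 0  0   2  |   8 ]
Back-substitution:
x_3 = (8) / 2 = 4
x_2 = (-2 - (-3)*(4)) / 5 = 2
x_1 = (-7 - (1)*(2) - (-3)*(4)) / 1 = 3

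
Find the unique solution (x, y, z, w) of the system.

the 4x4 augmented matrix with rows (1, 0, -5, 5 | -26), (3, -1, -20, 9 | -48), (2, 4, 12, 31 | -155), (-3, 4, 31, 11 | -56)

Forward elimination on [A|b]:
R2 <- R2 - (3)*R1:  [  0  -1  -5  -6  30 ]
R3 <- R3 - (2)*R1:  [    0     4    22    21  -103 ]
R4 <- R4 - (-3)*R1:  [    0     4    16    26  -134 ]
R3 <- R3 - (-4)*R2:  [  0   0   2  -3  17 ]
R4 <- R4 - (-4)*R2:  [   0    0   -4    2  -14 ]
R4 <- R4 - (-2)*R3:  [  0   0   0  -4  20 ]
Row echelon form:
[ 1   0  -5   5  |  -26 ]
[ 0  -1  -5  -6  |   30 ]
[ 0   0   2  -3  |   17 ]
[ 0   0   0  -4  |   20 ]
Back-substitution:
w = (20) / -4 = -5
z = (17 - (-3)*(-5)) / 2 = 1
y = (30 - (-5)*(1) - (-6)*(-5)) / -1 = -5
x = (-26 - (-5)*(1) - (5)*(-5)) / 1 = 4

(4, -5, 1, -5)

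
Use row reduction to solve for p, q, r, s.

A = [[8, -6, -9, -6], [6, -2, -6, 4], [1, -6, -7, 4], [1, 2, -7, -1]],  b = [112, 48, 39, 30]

(5, -3, -4, -3)

Forward elimination on [A|b]:
R2 <- R2 - (3/4)*R1:  [    0   5/2   3/4  17/2   -36 ]
R3 <- R3 - (1/8)*R1:  [     0  -21/4  -47/8   19/4     25 ]
R4 <- R4 - (1/8)*R1:  [     0   11/4  -47/8   -1/4     16 ]
R3 <- R3 - (-21/10)*R2:  [      0       0  -43/10   113/5  -253/5 ]
R4 <- R4 - (11/10)*R2:  [      0       0  -67/10   -48/5   278/5 ]
R4 <- R4 - (67/43)*R3:  [        0         0         0  -1927/43   5781/43 ]
Row echelon form:
[ 8   -6      -9        -6  |      112 ]
[ 0  5/2     3/4      17/2  |      -36 ]
[ 0    0  -43/10     113/5  |   -253/5 ]
[ 0    0       0  -1927/43  |  5781/43 ]
Back-substitution:
s = (5781/43) / (-1927/43) = -3
r = (-253/5 - (113/5)*(-3)) / (-43/10) = -4
q = (-36 - (3/4)*(-4) - (17/2)*(-3)) / (5/2) = -3
p = (112 - (-6)*(-3) - (-9)*(-4) - (-6)*(-3)) / 8 = 5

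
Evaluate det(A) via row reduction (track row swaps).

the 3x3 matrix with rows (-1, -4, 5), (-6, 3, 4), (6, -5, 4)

Forward elimination:
R2 <- R2 - (6)*R1:  [   0   27  -26 ]
R3 <- R3 - (-6)*R1:  [   0  -29   34 ]
R3 <- R3 - (-29/27)*R2:  [      0       0  164/27 ]
Upper-triangular form:
[ -1  -4       5 ]
[  0  27     -26 ]
[  0   0  164/27 ]
det(A) = (-1)^0 * (-1) * (27) * (164/27) = -164  (0 row swaps -> sign +1)

det(A) = -164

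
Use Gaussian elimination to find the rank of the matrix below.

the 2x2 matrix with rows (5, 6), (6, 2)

Row reduction:
R2 <- R2 - (6/5)*R1:  [     0  -26/5 ]
Row echelon form:
[ 5      6 ]
[ 0  -26/5 ]
Nonzero rows / pivot columns: 2

rank(A) = 2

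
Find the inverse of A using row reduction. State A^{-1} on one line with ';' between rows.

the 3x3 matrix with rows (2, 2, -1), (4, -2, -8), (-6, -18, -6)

inverse = [11/3 -5/6 1/2; -2 1/2 -1/3; 7/3 -2/3 1/3]

Gauss-Jordan on [A | I]:
R1 <- (1/2)*R1:  [    1     1  -1/2  |   1/2     0     0 ]
R2 <- R2 - (4)*R1:  [  0  -6  -6  |  -2   1   0 ]
R3 <- R3 - (-6)*R1:  [   0  -12   -9  |    3    0    1 ]
R2 <- (1/-6)*R2:  [    0     1     1  |   1/3  -1/6     0 ]
R1 <- R1 - (1)*R2:  [    1     0  -3/2  |   1/6   1/6     0 ]
R3 <- R3 - (-12)*R2:  [  0   0   3  |   7  -2   1 ]
R3 <- (1/3)*R3:  [    0     0     1  |   7/3  -2/3   1/3 ]
R1 <- R1 - (-3/2)*R3:  [    1     0     0  |  11/3  -5/6   1/2 ]
R2 <- R2 - (1)*R3:  [    0     1     0  |    -2   1/2  -1/3 ]
Right block of [I | A^{-1}] is the inverse:
[ 11/3  -5/6   1/2 ]
[   -2   1/2  -1/3 ]
[  7/3  -2/3   1/3 ]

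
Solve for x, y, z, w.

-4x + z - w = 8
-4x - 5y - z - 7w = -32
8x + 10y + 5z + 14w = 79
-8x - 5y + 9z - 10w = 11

Forward elimination on [A|b]:
R2 <- R2 - (1)*R1:  [   0   -5   -2   -6  -40 ]
R3 <- R3 - (-2)*R1:  [  0  10   7  12  95 ]
R4 <- R4 - (2)*R1:  [  0  -5   7  -8  -5 ]
R3 <- R3 - (-2)*R2:  [  0   0   3   0  15 ]
R4 <- R4 - (1)*R2:  [  0   0   9  -2  35 ]
R4 <- R4 - (3)*R3:  [   0    0    0   -2  -10 ]
Row echelon form:
[ -4   0   1  -1  |    8 ]
[  0  -5  -2  -6  |  -40 ]
[  0   0   3   0  |   15 ]
[  0   0   0  -2  |  -10 ]
Back-substitution:
w = (-10) / -2 = 5
z = (15) / 3 = 5
y = (-40 - (-2)*(5) - (-6)*(5)) / -5 = 0
x = (8 - (1)*(5) - (-1)*(5)) / -4 = -2

(-2, 0, 5, 5)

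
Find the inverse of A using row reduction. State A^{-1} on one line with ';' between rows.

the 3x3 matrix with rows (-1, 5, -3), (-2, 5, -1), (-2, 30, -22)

Gauss-Jordan on [A | I]:
R1 <- (1/-1)*R1:  [  1  -5   3  |  -1   0   0 ]
R2 <- R2 - (-2)*R1:  [  0  -5   5  |  -2   1   0 ]
R3 <- R3 - (-2)*R1:  [   0   20  -16  |   -2    0    1 ]
R2 <- (1/-5)*R2:  [    0     1    -1  |   2/5  -1/5     0 ]
R1 <- R1 - (-5)*R2:  [  1   0  -2  |   1  -1   0 ]
R3 <- R3 - (20)*R2:  [   0    0    4  |  -10    4    1 ]
R3 <- (1/4)*R3:  [    0     0     1  |  -5/2     1   1/4 ]
R1 <- R1 - (-2)*R3:  [   1    0    0  |   -4    1  1/2 ]
R2 <- R2 - (-1)*R3:  [      0       1       0  |  -21/10     4/5     1/4 ]
Right block of [I | A^{-1}] is the inverse:
[     -4    1  1/2 ]
[ -21/10  4/5  1/4 ]
[   -5/2    1  1/4 ]

inverse = [-4 1 1/2; -21/10 4/5 1/4; -5/2 1 1/4]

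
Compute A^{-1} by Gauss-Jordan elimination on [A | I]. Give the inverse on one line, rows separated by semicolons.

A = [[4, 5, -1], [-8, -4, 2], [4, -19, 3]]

Gauss-Jordan on [A | I]:
R1 <- (1/4)*R1:  [    1   5/4  -1/4  |   1/4     0     0 ]
R2 <- R2 - (-8)*R1:  [ 0  6  0  |  2  1  0 ]
R3 <- R3 - (4)*R1:  [   0  -24    4  |   -1    0    1 ]
R2 <- (1/6)*R2:  [   0    1    0  |  1/3  1/6    0 ]
R1 <- R1 - (5/4)*R2:  [     1      0   -1/4  |   -1/6  -5/24      0 ]
R3 <- R3 - (-24)*R2:  [ 0  0  4  |  7  4  1 ]
R3 <- (1/4)*R3:  [   0    0    1  |  7/4    1  1/4 ]
R1 <- R1 - (-1/4)*R3:  [     1      0      0  |  13/48   1/24   1/16 ]
Right block of [I | A^{-1}] is the inverse:
[ 13/48  1/24  1/16 ]
[   1/3   1/6     0 ]
[   7/4     1   1/4 ]

inverse = [13/48 1/24 1/16; 1/3 1/6 0; 7/4 1 1/4]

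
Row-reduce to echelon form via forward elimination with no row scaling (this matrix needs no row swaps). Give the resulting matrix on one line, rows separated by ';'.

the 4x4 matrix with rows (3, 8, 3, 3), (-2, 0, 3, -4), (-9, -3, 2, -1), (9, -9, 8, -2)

REF = [3 8 3 3; 0 16/3 5 -2; 0 0 -139/16 127/8; 0 0 0 4355/139]

Forward elimination:
R2 <- R2 - (-2/3)*R1:  [    0  16/3     5    -2 ]
R3 <- R3 - (-3)*R1:  [  0  21  11   8 ]
R4 <- R4 - (3)*R1:  [   0  -33   -1  -11 ]
R3 <- R3 - (63/16)*R2:  [       0        0  -139/16    127/8 ]
R4 <- R4 - (-99/16)*R2:  [      0       0  479/16  -187/8 ]
R4 <- R4 - (-479/139)*R3:  [        0         0         0  4355/139 ]
Row echelon form:
[ 3     8        3         3 ]
[ 0  16/3        5        -2 ]
[ 0     0  -139/16     127/8 ]
[ 0     0        0  4355/139 ]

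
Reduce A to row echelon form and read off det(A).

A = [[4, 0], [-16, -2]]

det(A) = -8

Forward elimination:
R2 <- R2 - (-4)*R1:  [  0  -2 ]
Upper-triangular form:
[ 4   0 ]
[ 0  -2 ]
det(A) = (-1)^0 * (4) * (-2) = -8  (0 row swaps -> sign +1)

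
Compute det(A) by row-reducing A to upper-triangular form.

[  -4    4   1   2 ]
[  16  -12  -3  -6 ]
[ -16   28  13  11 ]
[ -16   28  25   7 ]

Forward elimination:
R2 <- R2 - (-4)*R1:  [ 0  4  1  2 ]
R3 <- R3 - (4)*R1:  [  0  12   9   3 ]
R4 <- R4 - (4)*R1:  [  0  12  21  -1 ]
R3 <- R3 - (3)*R2:  [  0   0   6  -3 ]
R4 <- R4 - (3)*R2:  [  0   0  18  -7 ]
R4 <- R4 - (3)*R3:  [ 0  0  0  2 ]
Upper-triangular form:
[ -4  4  1   2 ]
[  0  4  1   2 ]
[  0  0  6  -3 ]
[  0  0  0   2 ]
det(A) = (-1)^0 * (-4) * (4) * (6) * (2) = -192  (0 row swaps -> sign +1)

det(A) = -192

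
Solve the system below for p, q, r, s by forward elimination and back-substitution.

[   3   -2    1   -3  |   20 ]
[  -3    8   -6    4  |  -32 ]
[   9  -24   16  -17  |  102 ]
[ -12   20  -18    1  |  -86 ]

(4, 0, 2, -2)

Forward elimination on [A|b]:
R2 <- R2 - (-1)*R1:  [   0    6   -5    1  -12 ]
R3 <- R3 - (3)*R1:  [   0  -18   13   -8   42 ]
R4 <- R4 - (-4)*R1:  [   0   12  -14  -11   -6 ]
R3 <- R3 - (-3)*R2:  [  0   0  -2  -5   6 ]
R4 <- R4 - (2)*R2:  [   0    0   -4  -13   18 ]
R4 <- R4 - (2)*R3:  [  0   0   0  -3   6 ]
Row echelon form:
[ 3  -2   1  -3  |   20 ]
[ 0   6  -5   1  |  -12 ]
[ 0   0  -2  -5  |    6 ]
[ 0   0   0  -3  |    6 ]
Back-substitution:
s = (6) / -3 = -2
r = (6 - (-5)*(-2)) / -2 = 2
q = (-12 - (-5)*(2) - (1)*(-2)) / 6 = 0
p = (20 - (-2)*(0) - (1)*(2) - (-3)*(-2)) / 3 = 4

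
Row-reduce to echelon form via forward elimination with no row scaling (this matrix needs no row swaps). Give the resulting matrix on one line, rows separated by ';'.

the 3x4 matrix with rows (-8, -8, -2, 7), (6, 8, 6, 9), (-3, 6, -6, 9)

REF = [-8 -8 -2 7; 0 2 9/2 57/4; 0 0 -51/2 -231/4]

Forward elimination:
R2 <- R2 - (-3/4)*R1:  [    0     2   9/2  57/4 ]
R3 <- R3 - (3/8)*R1:  [     0      9  -21/4   51/8 ]
R3 <- R3 - (9/2)*R2:  [      0       0   -51/2  -231/4 ]
Row echelon form:
[ -8  -8     -2       7 ]
[  0   2    9/2    57/4 ]
[  0   0  -51/2  -231/4 ]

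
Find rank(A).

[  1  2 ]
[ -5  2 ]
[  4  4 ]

Row reduction:
R2 <- R2 - (-5)*R1:  [  0  12 ]
R3 <- R3 - (4)*R1:  [  0  -4 ]
R3 <- R3 - (-1/3)*R2:  [ 0  0 ]
Row echelon form:
[ 1   2 ]
[ 0  12 ]
[ 0   0 ]
Nonzero rows / pivot columns: 2

rank(A) = 2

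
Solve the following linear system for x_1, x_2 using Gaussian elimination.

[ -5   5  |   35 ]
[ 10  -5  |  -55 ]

Forward elimination on [A|b]:
R2 <- R2 - (-2)*R1:  [  0   5  15 ]
Row echelon form:
[ -5  5  |  35 ]
[  0  5  |  15 ]
Back-substitution:
x_2 = (15) / 5 = 3
x_1 = (35 - (5)*(3)) / -5 = -4

(-4, 3)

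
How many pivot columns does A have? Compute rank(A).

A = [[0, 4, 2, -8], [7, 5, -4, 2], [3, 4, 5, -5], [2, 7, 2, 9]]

Row reduction:
R1 <-> R2   (pivot in column 1 was zero)
[ 7  5  -4   2 ]
[ 0  4   2  -8 ]
[ 3  4   5  -5 ]
[ 2  7   2   9 ]
R3 <- R3 - (3/7)*R1:  [     0   13/7   47/7  -41/7 ]
R4 <- R4 - (2/7)*R1:  [    0  39/7  22/7  59/7 ]
R3 <- R3 - (13/28)*R2:  [     0      0  81/14  -15/7 ]
R4 <- R4 - (39/28)*R2:  [     0      0   5/14  137/7 ]
R4 <- R4 - (5/81)*R3:  [      0       0       0  532/27 ]
Row echelon form:
[ 7  5     -4       2 ]
[ 0  4      2      -8 ]
[ 0  0  81/14   -15/7 ]
[ 0  0      0  532/27 ]
Nonzero rows / pivot columns: 4

rank(A) = 4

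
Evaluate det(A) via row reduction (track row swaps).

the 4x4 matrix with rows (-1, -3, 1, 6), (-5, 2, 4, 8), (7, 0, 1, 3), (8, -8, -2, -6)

det(A) = 1180

Forward elimination:
R2 <- R2 - (5)*R1:  [   0   17   -1  -22 ]
R3 <- R3 - (-7)*R1:  [   0  -21    8   45 ]
R4 <- R4 - (-8)*R1:  [   0  -32    6   42 ]
R3 <- R3 - (-21/17)*R2:  [      0       0  115/17  303/17 ]
R4 <- R4 - (-32/17)*R2:  [     0      0  70/17  10/17 ]
R4 <- R4 - (14/23)*R3:  [       0        0        0  -236/23 ]
Upper-triangular form:
[ -1  -3       1        6 ]
[  0  17      -1      -22 ]
[  0   0  115/17   303/17 ]
[  0   0       0  -236/23 ]
det(A) = (-1)^0 * (-1) * (17) * (115/17) * (-236/23) = 1180  (0 row swaps -> sign +1)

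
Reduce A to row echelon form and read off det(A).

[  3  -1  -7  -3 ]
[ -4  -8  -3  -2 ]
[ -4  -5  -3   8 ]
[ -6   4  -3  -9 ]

Forward elimination:
R2 <- R2 - (-4/3)*R1:  [     0  -28/3  -37/3     -6 ]
R3 <- R3 - (-4/3)*R1:  [     0  -19/3  -37/3      4 ]
R4 <- R4 - (-2)*R1:  [   0    2  -17  -15 ]
R3 <- R3 - (19/28)*R2:  [       0        0  -111/28   113/14 ]
R4 <- R4 - (-3/14)*R2:  [       0        0  -275/14   -114/7 ]
R4 <- R4 - (550/111)*R3:  [         0          0          0  -6247/111 ]
Upper-triangular form:
[ 3     -1       -7         -3 ]
[ 0  -28/3    -37/3         -6 ]
[ 0      0  -111/28     113/14 ]
[ 0      0        0  -6247/111 ]
det(A) = (-1)^0 * (3) * (-28/3) * (-111/28) * (-6247/111) = -6247  (0 row swaps -> sign +1)

det(A) = -6247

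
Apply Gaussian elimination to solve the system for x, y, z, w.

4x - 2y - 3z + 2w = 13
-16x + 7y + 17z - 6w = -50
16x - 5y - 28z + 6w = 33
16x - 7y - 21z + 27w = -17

(4, -3, 1, -3)

Forward elimination on [A|b]:
R2 <- R2 - (-4)*R1:  [  0  -1   5   2   2 ]
R3 <- R3 - (4)*R1:  [   0    3  -16   -2  -19 ]
R4 <- R4 - (4)*R1:  [   0    1   -9   19  -69 ]
R3 <- R3 - (-3)*R2:  [   0    0   -1    4  -13 ]
R4 <- R4 - (-1)*R2:  [   0    0   -4   21  -67 ]
R4 <- R4 - (4)*R3:  [   0    0    0    5  -15 ]
Row echelon form:
[ 4  -2  -3  2  |   13 ]
[ 0  -1   5  2  |    2 ]
[ 0   0  -1  4  |  -13 ]
[ 0   0   0  5  |  -15 ]
Back-substitution:
w = (-15) / 5 = -3
z = (-13 - (4)*(-3)) / -1 = 1
y = (2 - (5)*(1) - (2)*(-3)) / -1 = -3
x = (13 - (-2)*(-3) - (-3)*(1) - (2)*(-3)) / 4 = 4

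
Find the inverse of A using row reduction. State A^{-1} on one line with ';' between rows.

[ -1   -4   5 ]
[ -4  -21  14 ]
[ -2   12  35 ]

inverse = [-903/5 40 49/5; 112/5 -5 -6/5; -18 4 1]

Gauss-Jordan on [A | I]:
R1 <- (1/-1)*R1:  [  1   4  -5  |  -1   0   0 ]
R2 <- R2 - (-4)*R1:  [  0  -5  -6  |  -4   1   0 ]
R3 <- R3 - (-2)*R1:  [  0  20  25  |  -2   0   1 ]
R2 <- (1/-5)*R2:  [    0     1   6/5  |   4/5  -1/5     0 ]
R1 <- R1 - (4)*R2:  [     1      0  -49/5  |  -21/5    4/5      0 ]
R3 <- R3 - (20)*R2:  [   0    0    1  |  -18    4    1 ]
R1 <- R1 - (-49/5)*R3:  [      1       0       0  |  -903/5      40    49/5 ]
R2 <- R2 - (6/5)*R3:  [     0      1      0  |  112/5     -5   -6/5 ]
Right block of [I | A^{-1}] is the inverse:
[ -903/5  40  49/5 ]
[  112/5  -5  -6/5 ]
[    -18   4     1 ]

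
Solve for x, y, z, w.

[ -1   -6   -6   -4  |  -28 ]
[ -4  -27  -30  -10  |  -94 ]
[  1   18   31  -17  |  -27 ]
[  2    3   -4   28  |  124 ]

Forward elimination on [A|b]:
R2 <- R2 - (4)*R1:  [  0  -3  -6   6  18 ]
R3 <- R3 - (-1)*R1:  [   0   12   25  -21  -55 ]
R4 <- R4 - (-2)*R1:  [   0   -9  -16   20   68 ]
R3 <- R3 - (-4)*R2:  [  0   0   1   3  17 ]
R4 <- R4 - (3)*R2:  [  0   0   2   2  14 ]
R4 <- R4 - (2)*R3:  [   0    0    0   -4  -20 ]
Row echelon form:
[ -1  -6  -6  -4  |  -28 ]
[  0  -3  -6   6  |   18 ]
[  0   0   1   3  |   17 ]
[  0   0   0  -4  |  -20 ]
Back-substitution:
w = (-20) / -4 = 5
z = (17 - (3)*(5)) / 1 = 2
y = (18 - (-6)*(2) - (6)*(5)) / -3 = 0
x = (-28 - (-6)*(0) - (-6)*(2) - (-4)*(5)) / -1 = -4

(-4, 0, 2, 5)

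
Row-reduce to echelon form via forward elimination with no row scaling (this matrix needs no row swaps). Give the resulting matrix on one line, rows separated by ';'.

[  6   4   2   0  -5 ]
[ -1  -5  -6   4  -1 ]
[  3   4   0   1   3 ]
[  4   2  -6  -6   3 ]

REF = [6 4 2 0 -5; 0 -13/3 -17/3 4 -11/6; 0 0 -47/13 37/13 121/26; 0 0 0 -550/47 -80/47]

Forward elimination:
R2 <- R2 - (-1/6)*R1:  [     0  -13/3  -17/3      4  -11/6 ]
R3 <- R3 - (1/2)*R1:  [    0     2    -1     1  11/2 ]
R4 <- R4 - (2/3)*R1:  [     0   -2/3  -22/3     -6   19/3 ]
R3 <- R3 - (-6/13)*R2:  [      0       0  -47/13   37/13  121/26 ]
R4 <- R4 - (2/13)*R2:  [      0       0  -84/13  -86/13   86/13 ]
R4 <- R4 - (84/47)*R3:  [       0        0        0  -550/47   -80/47 ]
Row echelon form:
[ 6      4       2        0      -5 ]
[ 0  -13/3   -17/3        4   -11/6 ]
[ 0      0  -47/13    37/13  121/26 ]
[ 0      0       0  -550/47  -80/47 ]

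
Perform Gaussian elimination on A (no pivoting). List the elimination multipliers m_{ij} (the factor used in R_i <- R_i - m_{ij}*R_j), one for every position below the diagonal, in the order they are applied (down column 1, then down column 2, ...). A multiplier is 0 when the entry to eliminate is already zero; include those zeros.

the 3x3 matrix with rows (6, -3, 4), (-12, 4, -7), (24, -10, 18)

multipliers: -2, 4, -1

Forward elimination:
R2 <- R2 - (-2)*R1:  [  0  -2   1 ]
R3 <- R3 - (4)*R1:  [ 0  2  2 ]
R3 <- R3 - (-1)*R2:  [ 0  0  3 ]
Multipliers (in order of application): m_{21} = -2, m_{31} = 4, m_{32} = -1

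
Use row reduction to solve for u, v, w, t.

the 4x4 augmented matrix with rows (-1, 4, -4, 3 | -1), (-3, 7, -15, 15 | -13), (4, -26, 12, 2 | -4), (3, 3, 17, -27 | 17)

(-1, 2, 4, 2)

Forward elimination on [A|b]:
R2 <- R2 - (3)*R1:  [   0   -5   -3    6  -10 ]
R3 <- R3 - (-4)*R1:  [   0  -10   -4   14   -8 ]
R4 <- R4 - (-3)*R1:  [   0   15    5  -18   14 ]
R3 <- R3 - (2)*R2:  [  0   0   2   2  12 ]
R4 <- R4 - (-3)*R2:  [   0    0   -4    0  -16 ]
R4 <- R4 - (-2)*R3:  [ 0  0  0  4  8 ]
Row echelon form:
[ -1   4  -4  3  |   -1 ]
[  0  -5  -3  6  |  -10 ]
[  0   0   2  2  |   12 ]
[  0   0   0  4  |    8 ]
Back-substitution:
t = (8) / 4 = 2
w = (12 - (2)*(2)) / 2 = 4
v = (-10 - (-3)*(4) - (6)*(2)) / -5 = 2
u = (-1 - (4)*(2) - (-4)*(4) - (3)*(2)) / -1 = -1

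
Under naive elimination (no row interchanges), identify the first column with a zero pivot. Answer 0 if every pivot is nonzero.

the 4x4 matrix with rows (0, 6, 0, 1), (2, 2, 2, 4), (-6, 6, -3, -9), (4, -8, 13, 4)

Naive forward elimination:
Pivot entry (1,1) is zero but row 2 has 2 in column 1 -> naive elimination stops; a row interchange (e.g. R1 <-> R2) would be required here.

first zero-pivot column = 1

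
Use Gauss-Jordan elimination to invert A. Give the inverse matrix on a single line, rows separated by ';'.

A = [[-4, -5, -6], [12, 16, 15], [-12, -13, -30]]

inverse = [-95/8 -3 7/8; 15/2 2 -1/2; 3/2 1/3 -1/6]

Gauss-Jordan on [A | I]:
R1 <- (1/-4)*R1:  [    1   5/4   3/2  |  -1/4     0     0 ]
R2 <- R2 - (12)*R1:  [  0   1  -3  |   3   1   0 ]
R3 <- R3 - (-12)*R1:  [   0    2  -12  |   -3    0    1 ]
R1 <- R1 - (5/4)*R2:  [    1     0  21/4  |    -4  -5/4     0 ]
R3 <- R3 - (2)*R2:  [  0   0  -6  |  -9  -2   1 ]
R3 <- (1/-6)*R3:  [    0     0     1  |   3/2   1/3  -1/6 ]
R1 <- R1 - (21/4)*R3:  [     1      0      0  |  -95/8     -3    7/8 ]
R2 <- R2 - (-3)*R3:  [    0     1     0  |  15/2     2  -1/2 ]
Right block of [I | A^{-1}] is the inverse:
[ -95/8   -3   7/8 ]
[  15/2    2  -1/2 ]
[   3/2  1/3  -1/6 ]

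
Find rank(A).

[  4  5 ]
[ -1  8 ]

rank(A) = 2

Row reduction:
R2 <- R2 - (-1/4)*R1:  [    0  37/4 ]
Row echelon form:
[ 4     5 ]
[ 0  37/4 ]
Nonzero rows / pivot columns: 2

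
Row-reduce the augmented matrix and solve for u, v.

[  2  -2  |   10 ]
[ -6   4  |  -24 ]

(2, -3)

Forward elimination on [A|b]:
R2 <- R2 - (-3)*R1:  [  0  -2   6 ]
Row echelon form:
[ 2  -2  |  10 ]
[ 0  -2  |   6 ]
Back-substitution:
v = (6) / -2 = -3
u = (10 - (-2)*(-3)) / 2 = 2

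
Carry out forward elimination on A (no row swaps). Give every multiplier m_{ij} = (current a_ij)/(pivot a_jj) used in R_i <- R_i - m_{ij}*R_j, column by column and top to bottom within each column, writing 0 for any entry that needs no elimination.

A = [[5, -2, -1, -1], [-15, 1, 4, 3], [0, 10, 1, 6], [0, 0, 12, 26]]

multipliers: -3, 0, 0, -2, 0, 4

Forward elimination:
R2 <- R2 - (-3)*R1:  [  0  -5   1   0 ]
R3: entry in column 1 is already 0 -> m_{31} = 0 (no row operation needed)
R4: entry in column 1 is already 0 -> m_{41} = 0 (no row operation needed)
R3 <- R3 - (-2)*R2:  [ 0  0  3  6 ]
R4: entry in column 2 is already 0 -> m_{42} = 0 (no row operation needed)
R4 <- R4 - (4)*R3:  [ 0  0  0  2 ]
Multipliers (in order of application): m_{21} = -3, m_{31} = 0, m_{41} = 0, m_{32} = -2, m_{42} = 0, m_{43} = 4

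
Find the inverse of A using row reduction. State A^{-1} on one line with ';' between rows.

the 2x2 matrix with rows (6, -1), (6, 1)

Gauss-Jordan on [A | I]:
R1 <- (1/6)*R1:  [    1  -1/6  |   1/6     0 ]
R2 <- R2 - (6)*R1:  [  0   2  |  -1   1 ]
R2 <- (1/2)*R2:  [    0     1  |  -1/2   1/2 ]
R1 <- R1 - (-1/6)*R2:  [    1     0  |  1/12  1/12 ]
Right block of [I | A^{-1}] is the inverse:
[ 1/12  1/12 ]
[ -1/2   1/2 ]

inverse = [1/12 1/12; -1/2 1/2]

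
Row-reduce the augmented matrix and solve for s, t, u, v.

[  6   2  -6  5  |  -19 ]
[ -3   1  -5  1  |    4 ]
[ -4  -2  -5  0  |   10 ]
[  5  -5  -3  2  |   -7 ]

(-2, -1, 0, -1)

Forward elimination on [A|b]:
R2 <- R2 - (-1/2)*R1:  [     0      2     -8    7/2  -11/2 ]
R3 <- R3 - (-2/3)*R1:  [    0  -2/3    -9  10/3  -8/3 ]
R4 <- R4 - (5/6)*R1:  [     0  -20/3      2  -13/6   53/6 ]
R3 <- R3 - (-1/3)*R2:  [     0      0  -35/3    9/2   -9/2 ]
R4 <- R4 - (-10/3)*R2:  [     0      0  -74/3   19/2  -19/2 ]
R4 <- R4 - (74/35)*R3:  [     0      0      0  -1/70   1/70 ]
Row echelon form:
[ 6  2     -6      5  |    -19 ]
[ 0  2     -8    7/2  |  -11/2 ]
[ 0  0  -35/3    9/2  |   -9/2 ]
[ 0  0      0  -1/70  |   1/70 ]
Back-substitution:
v = (1/70) / (-1/70) = -1
u = (-9/2 - (9/2)*(-1)) / (-35/3) = 0
t = (-11/2 - (-8)*(0) - (7/2)*(-1)) / 2 = -1
s = (-19 - (2)*(-1) - (-6)*(0) - (5)*(-1)) / 6 = -2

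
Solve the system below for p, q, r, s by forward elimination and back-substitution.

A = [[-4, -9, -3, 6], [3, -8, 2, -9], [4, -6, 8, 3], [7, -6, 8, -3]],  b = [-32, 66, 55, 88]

Forward elimination on [A|b]:
R2 <- R2 - (-3/4)*R1:  [     0  -59/4   -1/4   -9/2     42 ]
R3 <- R3 - (-1)*R1:  [   0  -15    5    9   23 ]
R4 <- R4 - (-7/4)*R1:  [     0  -87/4   11/4   15/2     32 ]
R3 <- R3 - (60/59)*R2:  [        0         0    310/59    801/59  -1163/59 ]
R4 <- R4 - (87/59)*R2:  [        0         0    184/59    834/59  -1766/59 ]
R4 <- R4 - (92/155)*R3:  [         0          0          0    942/155  -2826/155 ]
Row echelon form:
[ -4     -9      -3        6  |        -32 ]
[  0  -59/4    -1/4     -9/2  |         42 ]
[  0      0  310/59   801/59  |   -1163/59 ]
[  0      0       0  942/155  |  -2826/155 ]
Back-substitution:
s = (-2826/155) / (942/155) = -3
r = (-1163/59 - (801/59)*(-3)) / (310/59) = 4
q = (42 - (-1/4)*(4) - (-9/2)*(-3)) / (-59/4) = -2
p = (-32 - (-9)*(-2) - (-3)*(4) - (6)*(-3)) / -4 = 5

(5, -2, 4, -3)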